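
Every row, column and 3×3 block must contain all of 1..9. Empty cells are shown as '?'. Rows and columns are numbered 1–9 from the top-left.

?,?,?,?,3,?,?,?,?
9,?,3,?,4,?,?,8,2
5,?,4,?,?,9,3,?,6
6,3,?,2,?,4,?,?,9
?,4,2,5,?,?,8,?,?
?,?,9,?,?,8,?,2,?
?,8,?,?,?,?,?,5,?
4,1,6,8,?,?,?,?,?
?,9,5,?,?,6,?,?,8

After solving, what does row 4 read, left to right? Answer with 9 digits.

r7c3 = 7 (sole candidate).
r3c5 = 8 (hidden single in row 3).
r3c2 = 2 (hidden single in row 3).
r1c6 = 2 (hidden single in row 1).
r4c3 = 8: in row 4, 8 can only go here (every other open cell in that row sees an 8).
r4c7 = 5: in row 4, 5 can only go here (every other open cell in that row sees a 5).
r1c3 = 1 (sole candidate).
r1c9 = 5 (hidden single in row 1).
r1c1 = 8 (hidden single in row 1).
r2c6 = 5 (hidden single in row 2).
r5c5 = 9 (hidden single in row 5).
r5c8 = 6 (hidden single in row 5).
r6c2 = 5 (hidden single in row 6).
r7c7 = 6 (hidden single in row 7).
r7c4 = 9 (hidden single in row 7).
r7c9 = 4 (hidden single in row 7).
r6c7 = 4 (hidden single in row 6).
r1c8 = 4 (hidden single in row 1).
r1c7 = 9 (hidden single in row 1).
r8c5 = 5 (hidden single in row 8).
r8c8 = 9 (hidden single in row 8).
r8c7 = 2 (hidden single in row 8).
r9c4 = 4 (hidden single in row 9).
r6c4 = 3 (hidden single in column 4).
r5c9 = 3 (hidden single in row 5).
r8c9 = 7 (sole candidate).
r9c7 = 1 (sole candidate).
r9c8 = 3 (sole candidate).
r2c7 = 7 (sole candidate).
r3c8 = 1 (sole candidate).
r4c8 = 7: row 4 has {2,3,4,5,6,8,9}; col 8 has {1,2,3,4,5,6,8,9}; box has {2,3,4,5,6,8,9} → only 7 remains.
r6c9 = 1 (sole candidate).
r8c6 = 3 (sole candidate).
r9c1 = 2 (sole candidate).
r9c5 = 7 (sole candidate).
r2c2 = 6 (sole candidate).
r2c4 = 1 (sole candidate).
r3c4 = 7 (sole candidate).
r4c5 = 1: row 4 has {2,3,4,5,6,7,8,9}; col 5 has {3,4,5,7,8,9}; box has {2,3,4,5,8,9} → only 1 remains.

638214579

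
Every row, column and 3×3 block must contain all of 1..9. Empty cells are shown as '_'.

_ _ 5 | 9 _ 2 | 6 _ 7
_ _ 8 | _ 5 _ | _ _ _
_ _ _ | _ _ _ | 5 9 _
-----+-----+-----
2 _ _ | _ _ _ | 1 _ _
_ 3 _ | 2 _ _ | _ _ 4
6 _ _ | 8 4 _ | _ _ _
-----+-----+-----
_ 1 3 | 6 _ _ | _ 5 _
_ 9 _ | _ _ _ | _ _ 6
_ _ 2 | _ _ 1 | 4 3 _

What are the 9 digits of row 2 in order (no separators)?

r1c2 = 4: row 1 has {2,5,6,7,9}; col 2 has {1,3,9}; box has {5,8} → only 4 remains.
r2c1 = 9: in row 2, 9 can only go here (every other open cell in that row sees a 9).
r4c3 = 4: in row 4, 4 can only go here (every other open cell in that row sees a 4).
r8c3 = 7: row 8 has {6,9}; col 3 has {2,3,4,5,8}; box has {1,2,3,9} → only 7 remains.
r6c3 = 1: in row 6, 1 can only go here (every other open cell in that row sees a 1).
r3c3 = 6: row 3 has {5,9}; col 3 has {1,2,3,4,5,7,8}; box has {4,5,8,9} → only 6 remains.
r5c3 = 9: row 5 has {2,3,4}; col 3 has {1,2,3,4,5,6,7,8}; box has {1,2,3,4,6} → only 9 remains.
r2c6 = 6: in row 2, 6 can only go here (every other open cell in that row sees a 6).
r5c5 = 1: in row 5, 1 can only go here (every other open cell in that row sees a 1).
r5c8 = 6: in row 5, 6 can only go here (every other open cell in that row sees a 6).
r4c5 = 6: in row 4, 6 can only go here (every other open cell in that row sees a 6).
r8c8 = 1: in row 8, 1 can only go here (every other open cell in that row sees a 1).
r1c8 = 8: row 1 has {2,4,5,6,7,9}; col 8 has {1,3,5,6,9}; box has {5,6,7,9} → only 8 remains.
r4c8 = 7: row 4 has {1,2,4,6}; col 8 has {1,3,5,6,8,9}; box has {1,4,6} → only 7 remains.
r5c7 = 8: row 5 has {1,2,3,4,6,9}; col 7 has {1,4,5,6}; box has {1,4,6,7} → only 8 remains.
r6c8 = 2: row 6 has {1,4,6,8}; col 8 has {1,3,5,6,7,8,9}; box has {1,4,6,7,8} → only 2 remains.
r8c7 = 2: row 8 has {1,6,7,9}; col 7 has {1,4,5,6,8}; box has {1,3,4,5,6} → only 2 remains.
r1c5 = 3: row 1 has {2,4,5,6,7,8,9}; col 5 has {1,4,5,6}; box has {2,5,6,9} → only 3 remains.
r2c7 = 3: row 2 has {5,6,8,9}; col 7 has {1,2,4,5,6,8}; box has {5,6,7,8,9} → only 3 remains.
r2c8 = 4: row 2 has {3,5,6,8,9}; col 8 has {1,2,3,5,6,7,8,9}; box has {3,5,6,7,8,9} → only 4 remains.
r6c7 = 9: row 6 has {1,2,4,6,8}; col 7 has {1,2,3,4,5,6,8}; box has {1,2,4,6,7,8} → only 9 remains.
r7c7 = 7: row 7 has {1,3,5,6}; col 7 has {1,2,3,4,5,6,8,9}; box has {1,2,3,4,5,6} → only 7 remains.
r8c5 = 8: row 8 has {1,2,6,7,9}; col 5 has {1,3,4,5,6}; box has {1,6} → only 8 remains.
r1c1 = 1: row 1 has {2,3,4,5,6,7,8,9}; col 1 has {2,6,9}; box has {4,5,6,8,9} → only 1 remains.
r3c5 = 7: row 3 has {5,6,9}; col 5 has {1,3,4,5,6,8}; box has {2,3,5,6,9} → only 7 remains.
r9c5 = 9: row 9 has {1,2,3,4}; col 5 has {1,3,4,5,6,7,8}; box has {1,6,8} → only 9 remains.
r9c9 = 8: row 9 has {1,2,3,4,9}; col 9 has {4,6,7}; box has {1,2,3,4,5,6,7} → only 8 remains.
r2c4 = 1: row 2 has {3,4,5,6,8,9}; col 4 has {2,6,8,9}; box has {2,3,5,6,7,9} → only 1 remains.
r2c9 = 2: row 2 has {1,3,4,5,6,8,9}; col 9 has {4,6,7,8}; box has {3,4,5,6,7,8,9} → only 2 remains.
r3c1 = 3: row 3 has {5,6,7,9}; col 1 has {1,2,6,9}; box has {1,4,5,6,8,9} → only 3 remains.
r3c2 = 2: row 3 has {3,5,6,7,9}; col 2 has {1,3,4,9}; box has {1,3,4,5,6,8,9} → only 2 remains.
r3c4 = 4: row 3 has {2,3,5,6,7,9}; col 4 has {1,2,6,8,9}; box has {1,2,3,5,6,7,9} → only 4 remains.
r3c6 = 8: row 3 has {2,3,4,5,6,7,9}; col 6 has {1,2,6}; box has {1,2,3,4,5,6,7,9} → only 8 remains.
r3c9 = 1: row 3 has {2,3,4,5,6,7,8,9}; col 9 has {2,4,6,7,8}; box has {2,3,4,5,6,7,8,9} → only 1 remains.
r7c5 = 2: row 7 has {1,3,5,6,7}; col 5 has {1,3,4,5,6,7,8,9}; box has {1,6,8,9} → only 2 remains.
r7c6 = 4: row 7 has {1,2,3,5,6,7}; col 6 has {1,2,6,8}; box has {1,2,6,8,9} → only 4 remains.
r7c9 = 9: row 7 has {1,2,3,4,5,6,7}; col 9 has {1,2,4,6,7,8}; box has {1,2,3,4,5,6,7,8} → only 9 remains.
r9c1 = 5: row 9 has {1,2,3,4,8,9}; col 1 has {1,2,3,6,9}; box has {1,2,3,7,9} → only 5 remains.
r9c2 = 6: row 9 has {1,2,3,4,5,8,9}; col 2 has {1,2,3,4,9}; box has {1,2,3,5,7,9} → only 6 remains.
r9c4 = 7: row 9 has {1,2,3,4,5,6,8,9}; col 4 has {1,2,4,6,8,9}; box has {1,2,4,6,8,9} → only 7 remains.
r2c2 = 7: row 2 has {1,2,3,4,5,6,8,9}; col 2 has {1,2,3,4,6,9}; box has {1,2,3,4,5,6,8,9} → only 7 remains.

978156342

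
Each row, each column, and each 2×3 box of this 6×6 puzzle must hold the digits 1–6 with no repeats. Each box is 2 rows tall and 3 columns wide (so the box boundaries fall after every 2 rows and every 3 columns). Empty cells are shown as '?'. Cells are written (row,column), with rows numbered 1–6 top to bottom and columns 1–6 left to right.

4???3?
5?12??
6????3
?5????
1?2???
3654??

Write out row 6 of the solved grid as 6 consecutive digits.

365412

(1,2) = 2 (sole candidate).
(1,3) = 6 (sole candidate).
(2,2) = 3 (sole candidate).
(3,3) = 4 (sole candidate).
(4,1) = 2 (sole candidate).
(4,3) = 3 (sole candidate).
(5,2) = 4 (sole candidate).
(3,2) = 1 (sole candidate).
(3,4) = 5 (sole candidate).
(3,5) = 2 (sole candidate).
(6,5) = 1: row 6 has {3,4,5,6}; col 5 has {2,3}; box has {4} → only 1 remains.
(6,6) = 2: row 6 has {1,3,4,5,6}; col 6 has {3}; box has {1,4} → only 2 remains.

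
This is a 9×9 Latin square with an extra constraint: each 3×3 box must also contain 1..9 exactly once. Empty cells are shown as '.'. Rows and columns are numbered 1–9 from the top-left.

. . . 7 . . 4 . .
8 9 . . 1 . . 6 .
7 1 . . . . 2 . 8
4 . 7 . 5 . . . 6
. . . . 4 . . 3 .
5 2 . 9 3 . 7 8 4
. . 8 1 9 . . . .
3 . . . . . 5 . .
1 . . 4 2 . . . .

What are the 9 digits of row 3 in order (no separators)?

714369258

row 2, column 7 = 3: row 2 has {1,6,8,9}; col 7 has {2,4,5,7}; box has {2,4,6,8} → only 3 remains.
row 3, column 5 = 6: row 3 has {1,2,7,8}; col 5 has {1,2,3,4,5,9}; box has {1,7} → only 6 remains.
row 7, column 7 = 6: row 7 has {1,8,9}; col 7 has {2,3,4,5,7}; box has {5} → only 6 remains.
row 1, column 5 = 8: row 1 has {4,7}; col 5 has {1,2,3,4,5,6,9}; box has {1,6,7} → only 8 remains.
row 7, column 1 = 2: row 7 has {1,6,8,9}; col 1 has {1,3,4,5,7,8}; box has {1,3,8} → only 2 remains.
row 8, column 5 = 7: row 8 has {3,5}; col 5 has {1,2,3,4,5,6,8,9}; box has {1,2,4,9} → only 7 remains.
row 1, column 1 = 6: row 1 has {4,7,8}; col 1 has {1,2,3,4,5,7,8}; box has {1,7,8,9} → only 6 remains.
row 5, column 1 = 9: row 5 has {3,4}; col 1 has {1,2,3,4,5,6,7,8}; box has {2,4,5,7} → only 9 remains.
row 5, column 7 = 1: row 5 has {3,4,9}; col 7 has {2,3,4,5,6,7}; box has {3,4,6,7,8} → only 1 remains.
row 4, column 7 = 9: row 4 has {4,5,6,7}; col 7 has {1,2,3,4,5,6,7}; box has {1,3,4,6,7,8} → only 9 remains.
row 4, column 8 = 2: row 4 has {4,5,6,7,9}; col 8 has {3,6,8}; box has {1,3,4,6,7,8,9} → only 2 remains.
row 5, column 3 = 6: row 5 has {1,3,4,9}; col 3 has {7,8}; box has {2,4,5,7,9} → only 6 remains.
row 5, column 9 = 5: row 5 has {1,3,4,6,9}; col 9 has {4,6,8}; box has {1,2,3,4,6,7,8,9} → only 5 remains.
row 6, column 3 = 1: row 6 has {2,3,4,5,7,8,9}; col 3 has {6,7,8}; box has {2,4,5,6,7,9} → only 1 remains.
row 6, column 6 = 6: row 6 has {1,2,3,4,5,7,8,9}; col 6 has {}; box has {3,4,5,9} → only 6 remains.
row 8, column 6 = 8: row 8 has {3,5,7}; col 6 has {6}; box has {1,2,4,7,9} → only 8 remains.
row 9, column 7 = 8: row 9 has {1,2,4}; col 7 has {1,2,3,4,5,6,7,9}; box has {5,6} → only 8 remains.
row 2, column 9 = 7: row 2 has {1,3,6,8,9}; col 9 has {4,5,6,8}; box has {2,3,4,6,8} → only 7 remains.
row 4, column 4 = 8: row 4 has {2,4,5,6,7,9}; col 4 has {1,4,7,9}; box has {3,4,5,6,9} → only 8 remains.
row 4, column 6 = 1: row 4 has {2,4,5,6,7,8,9}; col 6 has {6,8}; box has {3,4,5,6,8,9} → only 1 remains.
row 5, column 2 = 8: row 5 has {1,3,4,5,6,9}; col 2 has {1,2,9}; box has {1,2,4,5,6,7,9} → only 8 remains.
row 5, column 4 = 2: row 5 has {1,3,4,5,6,8,9}; col 4 has {1,4,7,8,9}; box has {1,3,4,5,6,8,9} → only 2 remains.
row 5, column 6 = 7: row 5 has {1,2,3,4,5,6,8,9}; col 6 has {1,6,8}; box has {1,2,3,4,5,6,8,9} → only 7 remains.
row 7, column 9 = 3: row 7 has {1,2,6,8,9}; col 9 has {4,5,6,7,8}; box has {5,6,8} → only 3 remains.
row 8, column 4 = 6: row 8 has {3,5,7,8}; col 4 has {1,2,4,7,8,9}; box has {1,2,4,7,8,9} → only 6 remains.
row 9, column 9 = 9: row 9 has {1,2,4,8}; col 9 has {3,4,5,6,7,8}; box has {3,5,6,8} → only 9 remains.
row 1, column 9 = 1: row 1 has {4,6,7,8}; col 9 has {3,4,5,6,7,8,9}; box has {2,3,4,6,7,8} → only 1 remains.
row 2, column 4 = 5: row 2 has {1,3,6,7,8,9}; col 4 has {1,2,4,6,7,8,9}; box has {1,6,7,8} → only 5 remains.
row 3, column 4 = 3: row 3 has {1,2,6,7,8}; col 4 has {1,2,4,5,6,7,8,9}; box has {1,5,6,7,8} → only 3 remains.
row 4, column 2 = 3: row 4 has {1,2,4,5,6,7,8,9}; col 2 has {1,2,8,9}; box has {1,2,4,5,6,7,8,9} → only 3 remains.
row 7, column 6 = 5: row 7 has {1,2,3,6,8,9}; col 6 has {1,6,7,8}; box has {1,2,4,6,7,8,9} → only 5 remains.
row 8, column 2 = 4: row 8 has {3,5,6,7,8}; col 2 has {1,2,3,8,9}; box has {1,2,3,8} → only 4 remains.
row 8, column 3 = 9: row 8 has {3,4,5,6,7,8}; col 3 has {1,6,7,8}; box has {1,2,3,4,8} → only 9 remains.
row 8, column 8 = 1: row 8 has {3,4,5,6,7,8,9}; col 8 has {2,3,6,8}; box has {3,5,6,8,9} → only 1 remains.
row 8, column 9 = 2: row 8 has {1,3,4,5,6,7,8,9}; col 9 has {1,3,4,5,6,7,8,9}; box has {1,3,5,6,8,9} → only 2 remains.
row 9, column 3 = 5: row 9 has {1,2,4,8,9}; col 3 has {1,6,7,8,9}; box has {1,2,3,4,8,9} → only 5 remains.
row 9, column 6 = 3: row 9 has {1,2,4,5,8,9}; col 6 has {1,5,6,7,8}; box has {1,2,4,5,6,7,8,9} → only 3 remains.
row 9, column 8 = 7: row 9 has {1,2,3,4,5,8,9}; col 8 has {1,2,3,6,8}; box has {1,2,3,5,6,8,9} → only 7 remains.
row 1, column 2 = 5: row 1 has {1,4,6,7,8}; col 2 has {1,2,3,4,8,9}; box has {1,6,7,8,9} → only 5 remains.
row 1, column 8 = 9: row 1 has {1,4,5,6,7,8}; col 8 has {1,2,3,6,7,8}; box has {1,2,3,4,6,7,8} → only 9 remains.
row 3, column 3 = 4: row 3 has {1,2,3,6,7,8}; col 3 has {1,5,6,7,8,9}; box has {1,5,6,7,8,9} → only 4 remains.
row 3, column 6 = 9: row 3 has {1,2,3,4,6,7,8}; col 6 has {1,3,5,6,7,8}; box has {1,3,5,6,7,8} → only 9 remains.
row 3, column 8 = 5: row 3 has {1,2,3,4,6,7,8,9}; col 8 has {1,2,3,6,7,8,9}; box has {1,2,3,4,6,7,8,9} → only 5 remains.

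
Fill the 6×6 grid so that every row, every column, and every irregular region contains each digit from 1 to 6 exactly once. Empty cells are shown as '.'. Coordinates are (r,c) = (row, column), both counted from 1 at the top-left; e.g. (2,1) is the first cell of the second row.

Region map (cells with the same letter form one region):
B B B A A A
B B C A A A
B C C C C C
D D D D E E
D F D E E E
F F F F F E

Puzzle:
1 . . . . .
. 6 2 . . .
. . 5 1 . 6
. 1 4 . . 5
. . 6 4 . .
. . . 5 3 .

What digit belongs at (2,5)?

(1,3) = 3 (sole candidate).
(2,4) = 3 (sole candidate).
(3,5) = 4 (sole candidate).
(4,4) = 2 (sole candidate).
(4,5) = 6 (sole candidate).
(5,2) = 2 (sole candidate).
(5,5) = 1 (sole candidate).
(5,6) = 3 (sole candidate).
(6,2) = 4 (sole candidate).
(6,3) = 1 (sole candidate).
(6,6) = 2 (sole candidate).
(1,2) = 5 (sole candidate).
(1,4) = 6 (sole candidate).
(1,5) = 2 (sole candidate).
(1,6) = 4 (sole candidate).
(2,1) = 4 (sole candidate).
(2,5) = 5: row 2 has {2,3,4,6}; col 5 has {1,2,3,4,6}; region has {2,3,4,6} → only 5 remains.

5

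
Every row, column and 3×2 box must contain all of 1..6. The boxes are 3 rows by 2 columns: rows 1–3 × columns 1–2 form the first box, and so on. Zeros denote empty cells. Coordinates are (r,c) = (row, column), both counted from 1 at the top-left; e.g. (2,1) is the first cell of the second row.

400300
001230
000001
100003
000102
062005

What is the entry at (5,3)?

(1,6) = 6 (sole candidate).
(2,2) = 5 (sole candidate).
(2,6) = 4 (sole candidate).
(6,1) = 3 (sole candidate).
(6,4) = 4 (sole candidate).
(6,5) = 1 (sole candidate).
(1,3) = 5 (sole candidate).
(1,5) = 2 (sole candidate).
(2,1) = 6 (sole candidate).
(3,1) = 2 (sole candidate).
(3,2) = 3 (sole candidate).
(3,4) = 6 (sole candidate).
(3,5) = 5 (sole candidate).
(4,3) = 6 (sole candidate).
(4,4) = 5 (sole candidate).
(4,5) = 4 (sole candidate).
(5,1) = 5 (sole candidate).
(5,2) = 4 (sole candidate).
(5,3) = 3: row 5 has {1,2,4,5}; col 3 has {1,2,5,6}; box has {1,2,4,5,6} → only 3 remains.

3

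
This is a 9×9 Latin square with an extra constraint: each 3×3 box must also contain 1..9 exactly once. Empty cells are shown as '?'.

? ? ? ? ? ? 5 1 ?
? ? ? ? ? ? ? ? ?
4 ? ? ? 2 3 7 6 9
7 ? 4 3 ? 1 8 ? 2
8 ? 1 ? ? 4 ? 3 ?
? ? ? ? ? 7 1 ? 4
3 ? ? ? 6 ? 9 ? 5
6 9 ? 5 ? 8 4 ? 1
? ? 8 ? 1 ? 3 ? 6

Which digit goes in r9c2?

r2c7 = 2: row 2 has {}; col 7 has {1,3,4,5,7,8,9}; box has {1,5,6,7,9} → only 2 remains.
r3c3 = 5: row 3 has {2,3,4,6,7,9}; col 3 has {1,4,8}; box has {4} → only 5 remains.
r5c7 = 6: row 5 has {1,3,4,8}; col 7 has {1,2,3,4,5,7,8,9}; box has {1,2,3,4,8} → only 6 remains.
r5c9 = 7: row 5 has {1,3,4,6,8}; col 9 has {1,2,4,5,6,9}; box has {1,2,3,4,6,8} → only 7 remains.
r7c6 = 2: row 7 has {3,5,6,9}; col 6 has {1,3,4,7,8}; box has {1,5,6,8} → only 2 remains.
r9c6 = 9: row 9 has {1,3,6,8}; col 6 has {1,2,3,4,7,8}; box has {1,2,5,6,8} → only 9 remains.
r1c6 = 6: row 1 has {1,5}; col 6 has {1,2,3,4,7,8,9}; box has {2,3} → only 6 remains.
r2c6 = 5: row 2 has {2}; col 6 has {1,2,3,4,6,7,8,9}; box has {2,3,6} → only 5 remains.
r7c3 = 7: row 7 has {2,3,5,6,9}; col 3 has {1,4,5,8}; box has {3,6,8,9} → only 7 remains.
r7c4 = 4: row 7 has {2,3,5,6,7,9}; col 4 has {3,5}; box has {1,2,5,6,8,9} → only 4 remains.
r7c8 = 8: row 7 has {2,3,4,5,6,7,9}; col 8 has {1,3,6}; box has {1,3,4,5,6,9} → only 8 remains.
r8c3 = 2: row 8 has {1,4,5,6,8,9}; col 3 has {1,4,5,7,8}; box has {3,6,7,8,9} → only 2 remains.
r8c8 = 7: row 8 has {1,2,4,5,6,8,9}; col 8 has {1,3,6,8}; box has {1,3,4,5,6,8,9} → only 7 remains.
r9c1 = 5: row 9 has {1,3,6,8,9}; col 1 has {3,4,6,7,8}; box has {2,3,6,7,8,9} → only 5 remains.
r9c2 = 4: row 9 has {1,3,5,6,8,9}; col 2 has {9}; box has {2,3,5,6,7,8,9} → only 4 remains.

4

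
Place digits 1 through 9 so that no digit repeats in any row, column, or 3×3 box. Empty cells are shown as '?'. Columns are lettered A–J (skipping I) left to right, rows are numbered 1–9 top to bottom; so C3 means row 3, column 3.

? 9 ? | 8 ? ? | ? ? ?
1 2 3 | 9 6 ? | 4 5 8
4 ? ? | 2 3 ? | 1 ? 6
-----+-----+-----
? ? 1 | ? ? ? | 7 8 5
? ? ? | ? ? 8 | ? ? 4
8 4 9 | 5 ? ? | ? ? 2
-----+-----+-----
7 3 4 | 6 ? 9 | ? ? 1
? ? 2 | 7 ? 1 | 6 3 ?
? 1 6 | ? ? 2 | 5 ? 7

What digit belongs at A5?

J1 = 3: row 1 has {8,9}; col 9 has {1,2,4,5,6,7,8}; box has {1,4,5,6,8} → only 3 remains.
F2 = 7: row 2 has {1,2,3,4,5,6,8,9}; col 6 has {1,2,8,9}; box has {2,3,6,8,9} → only 7 remains.
F3 = 5: row 3 has {1,2,3,4,6}; col 6 has {1,2,7,8,9}; box has {2,3,6,7,8,9} → only 5 remains.
B4 = 6: row 4 has {1,5,7,8}; col 2 has {1,2,3,4,9}; box has {1,4,8,9} → only 6 remains.
G6 = 3: row 6 has {2,4,5,8,9}; col 7 has {1,4,5,6,7}; box has {2,4,5,7,8} → only 3 remains.
H7 = 2: row 7 has {1,3,4,6,7,9}; col 8 has {3,5,8}; box has {1,3,5,6,7} → only 2 remains.
J8 = 9: row 8 has {1,2,3,6,7}; col 9 has {1,2,3,4,5,6,7,8}; box has {1,2,3,5,6,7} → only 9 remains.
A9 = 9: row 9 has {1,2,5,6,7}; col 1 has {1,4,7,8}; box has {1,2,3,4,6,7} → only 9 remains.
H9 = 4: row 9 has {1,2,5,6,7,9}; col 8 has {2,3,5,8}; box has {1,2,3,5,6,7,9} → only 4 remains.
F1 = 4: row 1 has {3,8,9}; col 6 has {1,2,5,7,8,9}; box has {2,3,5,6,7,8,9} → only 4 remains.
G1 = 2: row 1 has {3,4,8,9}; col 7 has {1,3,4,5,6,7}; box has {1,3,4,5,6,8} → only 2 remains.
H1 = 7: row 1 has {2,3,4,8,9}; col 8 has {2,3,4,5,8}; box has {1,2,3,4,5,6,8} → only 7 remains.
H3 = 9: row 3 has {1,2,3,4,5,6}; col 8 has {2,3,4,5,7,8}; box has {1,2,3,4,5,6,7,8} → only 9 remains.
F4 = 3: row 4 has {1,5,6,7,8}; col 6 has {1,2,4,5,7,8,9}; box has {5,8} → only 3 remains.
D5 = 1: row 5 has {4,8}; col 4 has {2,5,6,7,8,9}; box has {3,5,8} → only 1 remains.
G5 = 9: row 5 has {1,4,8}; col 7 has {1,2,3,4,5,6,7}; box has {2,3,4,5,7,8} → only 9 remains.
H5 = 6: row 5 has {1,4,8,9}; col 8 has {2,3,4,5,7,8,9}; box has {2,3,4,5,7,8,9} → only 6 remains.
E6 = 7: row 6 has {2,3,4,5,8,9}; col 5 has {3,6}; box has {1,3,5,8} → only 7 remains.
F6 = 6: row 6 has {2,3,4,5,7,8,9}; col 6 has {1,2,3,4,5,7,8,9}; box has {1,3,5,7,8} → only 6 remains.
H6 = 1: row 6 has {2,3,4,5,6,7,8,9}; col 8 has {2,3,4,5,6,7,8,9}; box has {2,3,4,5,6,7,8,9} → only 1 remains.
G7 = 8: row 7 has {1,2,3,4,6,7,9}; col 7 has {1,2,3,4,5,6,7,9}; box has {1,2,3,4,5,6,7,9} → only 8 remains.
A8 = 5: row 8 has {1,2,3,6,7,9}; col 1 has {1,4,7,8,9}; box has {1,2,3,4,6,7,9} → only 5 remains.
B8 = 8: row 8 has {1,2,3,5,6,7,9}; col 2 has {1,2,3,4,6,9}; box has {1,2,3,4,5,6,7,9} → only 8 remains.
E8 = 4: row 8 has {1,2,3,5,6,7,8,9}; col 5 has {3,6,7}; box has {1,2,6,7,9} → only 4 remains.
D9 = 3: row 9 has {1,2,4,5,6,7,9}; col 4 has {1,2,5,6,7,8,9}; box has {1,2,4,6,7,9} → only 3 remains.
E9 = 8: row 9 has {1,2,3,4,5,6,7,9}; col 5 has {3,4,6,7}; box has {1,2,3,4,6,7,9} → only 8 remains.
A1 = 6: row 1 has {2,3,4,7,8,9}; col 1 has {1,4,5,7,8,9}; box has {1,2,3,4,9} → only 6 remains.
C1 = 5: row 1 has {2,3,4,6,7,8,9}; col 3 has {1,2,3,4,6,9}; box has {1,2,3,4,6,9} → only 5 remains.
E1 = 1: row 1 has {2,3,4,5,6,7,8,9}; col 5 has {3,4,6,7,8}; box has {2,3,4,5,6,7,8,9} → only 1 remains.
B3 = 7: row 3 has {1,2,3,4,5,6,9}; col 2 has {1,2,3,4,6,8,9}; box has {1,2,3,4,5,6,9} → only 7 remains.
C3 = 8: row 3 has {1,2,3,4,5,6,7,9}; col 3 has {1,2,3,4,5,6,9}; box has {1,2,3,4,5,6,7,9} → only 8 remains.
A4 = 2: row 4 has {1,3,5,6,7,8}; col 1 has {1,4,5,6,7,8,9}; box has {1,4,6,8,9} → only 2 remains.
D4 = 4: row 4 has {1,2,3,5,6,7,8}; col 4 has {1,2,3,5,6,7,8,9}; box has {1,3,5,6,7,8} → only 4 remains.
E4 = 9: row 4 has {1,2,3,4,5,6,7,8}; col 5 has {1,3,4,6,7,8}; box has {1,3,4,5,6,7,8} → only 9 remains.
A5 = 3: row 5 has {1,4,6,8,9}; col 1 has {1,2,4,5,6,7,8,9}; box has {1,2,4,6,8,9} → only 3 remains.

3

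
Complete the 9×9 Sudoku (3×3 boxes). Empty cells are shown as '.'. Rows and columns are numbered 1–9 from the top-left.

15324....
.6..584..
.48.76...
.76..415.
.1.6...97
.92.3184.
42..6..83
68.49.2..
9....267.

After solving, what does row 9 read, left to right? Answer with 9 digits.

r1c6 = 9: row 1 has {1,2,3,4,5}; col 6 has {1,2,4,6,8}; box has {2,4,5,6,7,8} → only 9 remains.
r1c7 = 7: row 1 has {1,2,3,4,5,9}; col 7 has {1,2,4,6,8}; box has {4} → only 7 remains.
r1c8 = 6: row 1 has {1,2,3,4,5,7,9}; col 8 has {4,5,7,8,9}; box has {4,7} → only 6 remains.
r1c9 = 8: row 1 has {1,2,3,4,5,6,7,9}; col 9 has {3,7}; box has {4,6,7} → only 8 remains.
r3c1 = 2: row 3 has {4,6,7,8}; col 1 has {1,4,6,9}; box has {1,3,4,5,6,8} → only 2 remains.
r4c9 = 2: row 4 has {1,4,5,6,7}; col 9 has {3,7,8}; box has {1,4,5,7,8,9} → only 2 remains.
r5c6 = 5: row 5 has {1,6,7,9}; col 6 has {1,2,4,6,8,9}; box has {1,3,4,6} → only 5 remains.
r5c7 = 3: row 5 has {1,5,6,7,9}; col 7 has {1,2,4,6,7,8}; box has {1,2,4,5,7,8,9} → only 3 remains.
r6c1 = 5: row 6 has {1,2,3,4,8,9}; col 1 has {1,2,4,6,9}; box has {1,2,6,7,9} → only 5 remains.
r6c4 = 7: row 6 has {1,2,3,4,5,8,9}; col 4 has {2,4,6}; box has {1,3,4,5,6} → only 7 remains.
r6c9 = 6: row 6 has {1,2,3,4,5,7,8,9}; col 9 has {2,3,7,8}; box has {1,2,3,4,5,7,8,9} → only 6 remains.
r7c6 = 7: row 7 has {2,3,4,6,8}; col 6 has {1,2,4,5,6,8,9}; box has {2,4,6,9} → only 7 remains.
r8c6 = 3: row 8 has {2,4,6,8,9}; col 6 has {1,2,4,5,6,7,8,9}; box has {2,4,6,7,9} → only 3 remains.
r8c8 = 1: row 8 has {2,3,4,6,8,9}; col 8 has {4,5,6,7,8,9}; box has {2,3,6,7,8} → only 1 remains.
r8c9 = 5: row 8 has {1,2,3,4,6,8,9}; col 9 has {2,3,6,7,8}; box has {1,2,3,6,7,8} → only 5 remains.
r9c2 = 3: row 9 has {2,6,7,9}; col 2 has {1,2,4,5,6,7,8,9}; box has {2,4,6,8,9} → only 3 remains.
r9c9 = 4: row 9 has {2,3,6,7,9}; col 9 has {2,3,5,6,7,8}; box has {1,2,3,5,6,7,8} → only 4 remains.
r2c1 = 7: row 2 has {4,5,6,8}; col 1 has {1,2,4,5,6,9}; box has {1,2,3,4,5,6,8} → only 7 remains.
r2c3 = 9: row 2 has {4,5,6,7,8}; col 3 has {2,3,6,8}; box has {1,2,3,4,5,6,7,8} → only 9 remains.
r2c9 = 1: row 2 has {4,5,6,7,8,9}; col 9 has {2,3,4,5,6,7,8}; box has {4,6,7,8} → only 1 remains.
r3c8 = 3: row 3 has {2,4,6,7,8}; col 8 has {1,4,5,6,7,8,9}; box has {1,4,6,7,8} → only 3 remains.
r3c9 = 9: row 3 has {2,3,4,6,7,8}; col 9 has {1,2,3,4,5,6,7,8}; box has {1,3,4,6,7,8} → only 9 remains.
r4c5 = 8: row 4 has {1,2,4,5,6,7}; col 5 has {3,4,5,6,7,9}; box has {1,3,4,5,6,7} → only 8 remains.
r5c1 = 8: row 5 has {1,3,5,6,7,9}; col 1 has {1,2,4,5,6,7,9}; box has {1,2,5,6,7,9} → only 8 remains.
r5c3 = 4: row 5 has {1,3,5,6,7,8,9}; col 3 has {2,3,6,8,9}; box has {1,2,5,6,7,8,9} → only 4 remains.
r5c5 = 2: row 5 has {1,3,4,5,6,7,8,9}; col 5 has {3,4,5,6,7,8,9}; box has {1,3,4,5,6,7,8} → only 2 remains.
r7c7 = 9: row 7 has {2,3,4,6,7,8}; col 7 has {1,2,3,4,6,7,8}; box has {1,2,3,4,5,6,7,8} → only 9 remains.
r8c3 = 7: row 8 has {1,2,3,4,5,6,8,9}; col 3 has {2,3,4,6,8,9}; box has {2,3,4,6,8,9} → only 7 remains.
r9c5 = 1: row 9 has {2,3,4,6,7,9}; col 5 has {2,3,4,5,6,7,8,9}; box has {2,3,4,6,7,9} → only 1 remains.
r2c4 = 3: row 2 has {1,4,5,6,7,8,9}; col 4 has {2,4,6,7}; box has {2,4,5,6,7,8,9} → only 3 remains.
r2c8 = 2: row 2 has {1,3,4,5,6,7,8,9}; col 8 has {1,3,4,5,6,7,8,9}; box has {1,3,4,6,7,8,9} → only 2 remains.
r3c4 = 1: row 3 has {2,3,4,6,7,8,9}; col 4 has {2,3,4,6,7}; box has {2,3,4,5,6,7,8,9} → only 1 remains.
r3c7 = 5: row 3 has {1,2,3,4,6,7,8,9}; col 7 has {1,2,3,4,6,7,8,9}; box has {1,2,3,4,6,7,8,9} → only 5 remains.
r4c1 = 3: row 4 has {1,2,4,5,6,7,8}; col 1 has {1,2,4,5,6,7,8,9}; box has {1,2,4,5,6,7,8,9} → only 3 remains.
r4c4 = 9: row 4 has {1,2,3,4,5,6,7,8}; col 4 has {1,2,3,4,6,7}; box has {1,2,3,4,5,6,7,8} → only 9 remains.
r7c4 = 5: row 7 has {2,3,4,6,7,8,9}; col 4 has {1,2,3,4,6,7,9}; box has {1,2,3,4,6,7,9} → only 5 remains.
r9c3 = 5: row 9 has {1,2,3,4,6,7,9}; col 3 has {2,3,4,6,7,8,9}; box has {2,3,4,6,7,8,9} → only 5 remains.
r9c4 = 8: row 9 has {1,2,3,4,5,6,7,9}; col 4 has {1,2,3,4,5,6,7,9}; box has {1,2,3,4,5,6,7,9} → only 8 remains.

935812674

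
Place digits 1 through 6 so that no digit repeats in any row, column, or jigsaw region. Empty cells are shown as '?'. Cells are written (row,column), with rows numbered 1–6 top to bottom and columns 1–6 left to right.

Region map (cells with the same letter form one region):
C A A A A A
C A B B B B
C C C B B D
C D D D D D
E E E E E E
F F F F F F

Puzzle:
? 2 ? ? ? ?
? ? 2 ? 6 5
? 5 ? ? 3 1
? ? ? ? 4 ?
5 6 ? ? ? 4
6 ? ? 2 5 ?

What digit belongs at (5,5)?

2

(1,5) = 1: row 1 has {2}; col 5 has {3,4,5,6}; region has {2} → only 1 remains.
(3,4) = 4: row 3 has {1,3,5}; col 4 has {2}; region has {2,3,5,6} → only 4 remains.
(4,2) = 3: row 4 has {4}; col 2 has {2,5,6}; region has {1,4} → only 3 remains.
(5,5) = 2: row 5 has {4,5,6}; col 5 has {1,3,4,5,6}; region has {4,5,6} → only 2 remains.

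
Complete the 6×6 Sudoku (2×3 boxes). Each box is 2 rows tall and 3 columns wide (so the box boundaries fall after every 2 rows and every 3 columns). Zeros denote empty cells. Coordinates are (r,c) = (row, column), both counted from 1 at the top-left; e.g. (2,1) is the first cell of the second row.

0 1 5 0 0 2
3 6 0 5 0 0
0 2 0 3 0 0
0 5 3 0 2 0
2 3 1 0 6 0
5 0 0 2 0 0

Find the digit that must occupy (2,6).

1

(1,1) = 4 (sole candidate).
(1,4) = 6 (sole candidate).
(1,5) = 3 (sole candidate).
(2,3) = 2 (sole candidate).
(5,4) = 4 (sole candidate).
(5,6) = 5 (sole candidate).
(6,2) = 4 (sole candidate).
(6,3) = 6 (sole candidate).
(6,5) = 1 (sole candidate).
(6,6) = 3 (sole candidate).
(2,5) = 4 (sole candidate).
(2,6) = 1: row 2 has {2,3,4,5,6}; col 6 has {2,3,5}; box has {2,3,4,5,6} → only 1 remains.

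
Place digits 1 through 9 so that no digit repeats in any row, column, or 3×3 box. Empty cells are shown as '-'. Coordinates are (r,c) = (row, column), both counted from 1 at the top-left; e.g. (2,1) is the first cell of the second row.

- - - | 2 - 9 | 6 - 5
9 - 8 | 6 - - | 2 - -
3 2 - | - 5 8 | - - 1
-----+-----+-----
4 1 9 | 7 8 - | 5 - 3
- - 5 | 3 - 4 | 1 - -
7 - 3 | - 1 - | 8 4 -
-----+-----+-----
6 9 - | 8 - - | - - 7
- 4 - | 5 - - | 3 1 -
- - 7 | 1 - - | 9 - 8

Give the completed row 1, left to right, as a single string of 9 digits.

174239685

(1,1) = 1: row 1 has {2,5,6,9}; col 1 has {3,4,6,7,9}; box has {2,3,8,9} → only 1 remains.
(1,2) = 7: row 1 has {1,2,5,6,9}; col 2 has {1,2,4,9}; box has {1,2,3,8,9} → only 7 remains.
(1,3) = 4: row 1 has {1,2,5,6,7,9}; col 3 has {3,5,7,8,9}; box has {1,2,3,7,8,9} → only 4 remains.
(1,5) = 3: row 1 has {1,2,4,5,6,7,9}; col 5 has {1,5,8}; box has {2,5,6,8,9} → only 3 remains.
(1,8) = 8: row 1 has {1,2,3,4,5,6,7,9}; col 8 has {1,4}; box has {1,2,5,6} → only 8 remains.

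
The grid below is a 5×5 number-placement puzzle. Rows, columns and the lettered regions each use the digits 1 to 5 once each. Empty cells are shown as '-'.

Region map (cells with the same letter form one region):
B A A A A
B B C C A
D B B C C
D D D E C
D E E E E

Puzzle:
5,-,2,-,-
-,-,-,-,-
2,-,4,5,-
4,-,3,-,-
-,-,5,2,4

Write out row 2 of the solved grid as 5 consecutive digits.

R2C3 = 1: row 2 has {}; col 3 has {2,3,4,5}; region has {5} → only 1 remains.
R3C5 = 3: row 3 has {2,4,5}; col 5 has {4}; region has {1,5} → only 3 remains.
R4C4 = 1: row 4 has {3,4}; col 4 has {2,5}; region has {2,4,5} → only 1 remains.
R4C5 = 2: row 4 has {1,3,4}; col 5 has {3,4}; region has {1,3,5} → only 2 remains.
R5C1 = 1: row 5 has {2,4,5}; col 1 has {2,4,5}; region has {2,3,4} → only 1 remains.
R5C2 = 3: row 5 has {1,2,4,5}; col 2 has {}; region has {1,2,4,5} → only 3 remains.
R1C5 = 1: row 1 has {2,5}; col 5 has {2,3,4}; region has {2} → only 1 remains.
R2C1 = 3: row 2 has {1}; col 1 has {1,2,4,5}; region has {4,5} → only 3 remains.
R2C2 = 2: row 2 has {1,3}; col 2 has {3}; region has {3,4,5} → only 2 remains.
R2C4 = 4: row 2 has {1,2,3}; col 4 has {1,2,5}; region has {1,2,3,5} → only 4 remains.
R2C5 = 5: row 2 has {1,2,3,4}; col 5 has {1,2,3,4}; region has {1,2} → only 5 remains.

32145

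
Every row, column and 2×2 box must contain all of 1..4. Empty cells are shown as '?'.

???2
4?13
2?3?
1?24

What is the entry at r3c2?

r1c1 = 3: row 1 has {2}; col 1 has {1,2,4}; box has {4} → only 3 remains.
r1c2 = 1: row 1 has {2,3}; col 2 has {}; box has {3,4} → only 1 remains.
r1c3 = 4: row 1 has {1,2,3}; col 3 has {1,2,3}; box has {1,2,3} → only 4 remains.
r2c2 = 2: row 2 has {1,3,4}; col 2 has {1}; box has {1,3,4} → only 2 remains.
r3c2 = 4: row 3 has {2,3}; col 2 has {1,2}; box has {1,2} → only 4 remains.

4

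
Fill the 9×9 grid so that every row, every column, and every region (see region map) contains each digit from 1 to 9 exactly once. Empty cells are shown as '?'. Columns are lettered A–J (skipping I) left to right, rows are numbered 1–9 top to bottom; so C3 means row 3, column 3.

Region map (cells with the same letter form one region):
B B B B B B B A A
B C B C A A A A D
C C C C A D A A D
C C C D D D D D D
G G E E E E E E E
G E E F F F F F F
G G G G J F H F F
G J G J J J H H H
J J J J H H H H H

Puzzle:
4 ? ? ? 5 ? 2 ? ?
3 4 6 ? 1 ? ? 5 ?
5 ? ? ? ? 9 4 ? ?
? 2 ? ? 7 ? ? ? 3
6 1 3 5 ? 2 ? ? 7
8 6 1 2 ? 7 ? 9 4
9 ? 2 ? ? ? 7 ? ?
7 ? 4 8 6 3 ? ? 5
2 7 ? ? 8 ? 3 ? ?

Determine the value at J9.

F2 = 8: row 2 has {1,3,4,5,6}; col 6 has {2,3,7,9}; region has {1,4,5} → only 8 remains.
G2 = 9: row 2 has {1,3,4,5,6,8}; col 7 has {2,3,4,7}; region has {1,4,5,8} → only 9 remains.
J2 = 2: row 2 has {1,3,4,5,6,8,9}; col 9 has {3,4,5,7}; region has {3,7,9} → only 2 remains.
A4 = 1: row 4 has {2,3,7}; col 1 has {2,3,4,5,6,7,8,9}; region has {2,4,5} → only 1 remains.
G5 = 8: row 5 has {1,2,3,5,6,7}; col 7 has {2,3,4,7,9}; region has {1,2,3,5,6,7} → only 8 remains.
H5 = 4: row 5 has {1,2,3,5,6,7,8}; col 8 has {5,9}; region has {1,2,3,5,6,7,8} → only 4 remains.
E6 = 3: row 6 has {1,2,4,6,7,8,9}; col 5 has {1,5,6,7,8}; region has {2,4,7,9} → only 3 remains.
G6 = 5: row 6 has {1,2,3,4,6,7,8,9}; col 7 has {2,3,4,7,8,9}; region has {2,3,4,7,9} → only 5 remains.
D7 = 3: row 7 has {2,7,9}; col 4 has {2,5,8}; region has {1,2,4,6,7,8,9} → only 3 remains.
E7 = 4: row 7 has {2,3,7,9}; col 5 has {1,3,5,6,7,8}; region has {2,3,6,7,8} → only 4 remains.
B8 = 9: row 8 has {3,4,5,6,7,8}; col 2 has {1,2,4,6,7}; region has {2,3,4,6,7,8} → only 9 remains.
G8 = 1: row 8 has {3,4,5,6,7,8,9}; col 7 has {2,3,4,5,7,8,9}; region has {3,5,7,8} → only 1 remains.
H8 = 2: row 8 has {1,3,4,5,6,7,8,9}; col 8 has {4,5,9}; region has {1,3,5,7,8} → only 2 remains.
C9 = 5: row 9 has {2,3,7,8}; col 3 has {1,2,3,4,6}; region has {2,3,4,6,7,8,9} → only 5 remains.
D9 = 1: row 9 has {2,3,5,7,8}; col 4 has {2,3,5,8}; region has {2,3,4,5,6,7,8,9} → only 1 remains.
H9 = 6: row 9 has {1,2,3,5,7,8}; col 8 has {2,4,5,9}; region has {1,2,3,5,7,8} → only 6 remains.
J9 = 9: row 9 has {1,2,3,5,6,7,8}; col 9 has {2,3,4,5,7}; region has {1,2,3,5,6,7,8} → only 9 remains.

9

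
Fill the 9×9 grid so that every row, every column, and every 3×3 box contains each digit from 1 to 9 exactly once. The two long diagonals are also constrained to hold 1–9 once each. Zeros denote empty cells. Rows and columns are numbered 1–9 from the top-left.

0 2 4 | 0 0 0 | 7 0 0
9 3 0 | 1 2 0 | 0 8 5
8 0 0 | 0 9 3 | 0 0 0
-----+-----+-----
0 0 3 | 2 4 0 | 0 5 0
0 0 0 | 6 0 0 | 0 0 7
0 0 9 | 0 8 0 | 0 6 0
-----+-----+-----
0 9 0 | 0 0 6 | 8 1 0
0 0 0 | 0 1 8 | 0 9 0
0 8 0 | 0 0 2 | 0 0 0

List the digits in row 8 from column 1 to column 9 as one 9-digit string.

R1C6 = 5 (sole candidate).
R1C8 = 3 (sole candidate).
R5C5 = 5 (sole candidate).
R1C4 = 8 (sole candidate).
R1C5 = 6 (sole candidate).
R1C1 = 1 (sole candidate).
R1C9 = 9 (sole candidate).
R6C6 = 7 (sole candidate).
R2C6 = 4 (sole candidate).
R2C7 = 6 (sole candidate).
R3C3 = 6 (sole candidate).
R3C4 = 7 (sole candidate).
R4C6 = 1 (sole candidate).
R4C7 = 9 (sole candidate).
R4C9 = 8 (sole candidate).
R5C6 = 9 (sole candidate).
R6C4 = 3 (sole candidate).
R9C9 = 4 (sole candidate).
R2C3 = 7 (sole candidate).
R3C2 = 5 (sole candidate).
R7C3 = 2 (sole candidate).
R7C9 = 3 (sole candidate).
R8C3 = 5: row 8 has {1,8,9}; col 3 has {2,3,4,6,7,9}; box has {2,8,9} → only 5 remains.
R8C4 = 4: row 8 has {1,5,8,9}; col 4 has {1,2,3,6,7,8}; box has {1,2,6,8} → only 4 remains.
R8C7 = 2: row 8 has {1,4,5,8,9}; col 7 has {6,7,8,9}; box has {1,3,4,8,9} → only 2 remains.
R8C9 = 6: row 8 has {1,2,4,5,8,9}; col 9 has {3,4,5,7,8,9}; box has {1,2,3,4,8,9} → only 6 remains.
R9C3 = 1 (sole candidate).
R9C7 = 5 (sole candidate).
R9C8 = 7 (sole candidate).
R3C7 = 4 (sole candidate).
R3C8 = 2 (sole candidate).
R3C9 = 1 (sole candidate).
R5C3 = 8 (sole candidate).
R5C8 = 4 (sole candidate).
R6C7 = 1 (sole candidate).
R6C9 = 2 (sole candidate).
R7C4 = 5 (sole candidate).
R7C5 = 7 (sole candidate).
R8C2 = 7: row 8 has {1,2,4,5,6,8,9}; col 2 has {2,3,5,8,9}; box has {1,2,5,8,9}; anti-diagonal has {1,2,3,4,5,8,9} → only 7 remains.
R9C1 = 6 (sole candidate).
R9C4 = 9 (sole candidate).
R9C5 = 3 (sole candidate).
R4C1 = 7 (sole candidate).
R4C2 = 6 (sole candidate).
R5C1 = 2 (sole candidate).
R5C2 = 1 (sole candidate).
R5C7 = 3 (sole candidate).
R6C2 = 4 (sole candidate).
R7C1 = 4 (sole candidate).
R8C1 = 3: row 8 has {1,2,4,5,6,7,8,9}; col 1 has {1,2,4,6,7,8,9}; box has {1,2,4,5,6,7,8,9} → only 3 remains.

375418296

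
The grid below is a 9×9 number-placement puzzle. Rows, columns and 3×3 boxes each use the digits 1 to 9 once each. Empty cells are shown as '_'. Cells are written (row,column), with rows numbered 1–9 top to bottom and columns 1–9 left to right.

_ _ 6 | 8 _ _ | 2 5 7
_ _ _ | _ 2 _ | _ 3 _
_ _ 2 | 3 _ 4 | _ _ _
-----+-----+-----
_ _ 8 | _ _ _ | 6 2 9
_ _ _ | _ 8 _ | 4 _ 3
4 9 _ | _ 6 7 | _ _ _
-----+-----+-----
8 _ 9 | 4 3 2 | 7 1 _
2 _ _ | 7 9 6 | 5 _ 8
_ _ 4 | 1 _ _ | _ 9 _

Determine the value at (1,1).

(1,5) = 1 (sole candidate).
(1,6) = 9 (sole candidate).
(2,6) = 5 (sole candidate).
(3,5) = 7 (sole candidate).
(4,4) = 5 (sole candidate).
(4,5) = 4 (sole candidate).
(5,6) = 1 (sole candidate).
(5,8) = 7 (sole candidate).
(6,4) = 2 (sole candidate).
(6,8) = 8 (sole candidate).
(7,9) = 6 (sole candidate).
(8,8) = 4 (sole candidate).
(9,5) = 5 (sole candidate).
(9,6) = 8 (sole candidate).
(9,7) = 3 (sole candidate).
(9,9) = 2 (sole candidate).
(1,1) = 3: row 1 has {1,2,5,6,7,8,9}; col 1 has {2,4,8}; box has {2,6} → only 3 remains.

3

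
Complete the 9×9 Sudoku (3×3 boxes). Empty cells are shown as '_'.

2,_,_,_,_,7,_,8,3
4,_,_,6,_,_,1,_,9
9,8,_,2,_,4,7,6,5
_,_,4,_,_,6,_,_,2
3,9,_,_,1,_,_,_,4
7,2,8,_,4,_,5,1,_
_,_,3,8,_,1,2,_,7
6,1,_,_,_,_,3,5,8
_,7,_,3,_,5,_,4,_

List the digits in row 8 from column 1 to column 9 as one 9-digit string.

612479358

R1C7 = 4: row 1 has {2,3,7,8}; col 7 has {1,2,3,5,7}; box has {1,3,5,6,7,8,9} → only 4 remains.
R2C8 = 2: row 2 has {1,4,6,9}; col 8 has {1,4,5,6,8}; box has {1,3,4,5,6,7,8,9} → only 2 remains.
R3C3 = 1: row 3 has {2,4,5,6,7,8,9}; col 3 has {3,4,8}; box has {2,4,8,9} → only 1 remains.
R3C5 = 3: row 3 has {1,2,4,5,6,7,8,9}; col 5 has {1,4}; box has {2,4,6,7} → only 3 remains.
R4C2 = 5: row 4 has {2,4,6}; col 2 has {1,2,7,8,9}; box has {2,3,4,7,8,9} → only 5 remains.
R5C3 = 6: row 5 has {1,3,4,9}; col 3 has {1,3,4,8}; box has {2,3,4,5,7,8,9} → only 6 remains.
R5C7 = 8: row 5 has {1,3,4,6,9}; col 7 has {1,2,3,4,5,7}; box has {1,2,4,5} → only 8 remains.
R5C8 = 7: row 5 has {1,3,4,6,8,9}; col 8 has {1,2,4,5,6,8}; box has {1,2,4,5,8} → only 7 remains.
R6C4 = 9: row 6 has {1,2,4,5,7,8}; col 4 has {2,3,6,8}; box has {1,4,6} → only 9 remains.
R6C6 = 3: row 6 has {1,2,4,5,7,8,9}; col 6 has {1,4,5,6,7}; box has {1,4,6,9} → only 3 remains.
R6C9 = 6: row 6 has {1,2,3,4,5,7,8,9}; col 9 has {2,3,4,5,7,8,9}; box has {1,2,4,5,7,8} → only 6 remains.
R7C1 = 5: row 7 has {1,2,3,7,8}; col 1 has {2,3,4,6,7,9}; box has {1,3,6,7} → only 5 remains.
R7C2 = 4: row 7 has {1,2,3,5,7,8}; col 2 has {1,2,5,7,8,9}; box has {1,3,5,6,7} → only 4 remains.
R7C8 = 9: row 7 has {1,2,3,4,5,7,8}; col 8 has {1,2,4,5,6,7,8}; box has {2,3,4,5,7,8} → only 9 remains.
R9C1 = 8: row 9 has {3,4,5,7}; col 1 has {2,3,4,5,6,7,9}; box has {1,3,4,5,6,7} → only 8 remains.
R9C7 = 6: row 9 has {3,4,5,7,8}; col 7 has {1,2,3,4,5,7,8}; box has {2,3,4,5,7,8,9} → only 6 remains.
R9C9 = 1: row 9 has {3,4,5,6,7,8}; col 9 has {2,3,4,5,6,7,8,9}; box has {2,3,4,5,6,7,8,9} → only 1 remains.
R1C2 = 6: row 1 has {2,3,4,7,8}; col 2 has {1,2,4,5,7,8,9}; box has {1,2,4,8,9} → only 6 remains.
R1C3 = 5: row 1 has {2,3,4,6,7,8}; col 3 has {1,3,4,6,8}; box has {1,2,4,6,8,9} → only 5 remains.
R1C4 = 1: row 1 has {2,3,4,5,6,7,8}; col 4 has {2,3,6,8,9}; box has {2,3,4,6,7} → only 1 remains.
R1C5 = 9: row 1 has {1,2,3,4,5,6,7,8}; col 5 has {1,3,4}; box has {1,2,3,4,6,7} → only 9 remains.
R2C2 = 3: row 2 has {1,2,4,6,9}; col 2 has {1,2,4,5,6,7,8,9}; box has {1,2,4,5,6,8,9} → only 3 remains.
R2C3 = 7: row 2 has {1,2,3,4,6,9}; col 3 has {1,3,4,5,6,8}; box has {1,2,3,4,5,6,8,9} → only 7 remains.
R2C6 = 8: row 2 has {1,2,3,4,6,7,9}; col 6 has {1,3,4,5,6,7}; box has {1,2,3,4,6,7,9} → only 8 remains.
R4C1 = 1: row 4 has {2,4,5,6}; col 1 has {2,3,4,5,6,7,8,9}; box has {2,3,4,5,6,7,8,9} → only 1 remains.
R4C4 = 7: row 4 has {1,2,4,5,6}; col 4 has {1,2,3,6,8,9}; box has {1,3,4,6,9} → only 7 remains.
R4C5 = 8: row 4 has {1,2,4,5,6,7}; col 5 has {1,3,4,9}; box has {1,3,4,6,7,9} → only 8 remains.
R4C7 = 9: row 4 has {1,2,4,5,6,7,8}; col 7 has {1,2,3,4,5,6,7,8}; box has {1,2,4,5,6,7,8} → only 9 remains.
R4C8 = 3: row 4 has {1,2,4,5,6,7,8,9}; col 8 has {1,2,4,5,6,7,8,9}; box has {1,2,4,5,6,7,8,9} → only 3 remains.
R5C4 = 5: row 5 has {1,3,4,6,7,8,9}; col 4 has {1,2,3,6,7,8,9}; box has {1,3,4,6,7,8,9} → only 5 remains.
R5C6 = 2: row 5 has {1,3,4,5,6,7,8,9}; col 6 has {1,3,4,5,6,7,8}; box has {1,3,4,5,6,7,8,9} → only 2 remains.
R7C5 = 6: row 7 has {1,2,3,4,5,7,8,9}; col 5 has {1,3,4,8,9}; box has {1,3,5,8} → only 6 remains.
R8C4 = 4: row 8 has {1,3,5,6,8}; col 4 has {1,2,3,5,6,7,8,9}; box has {1,3,5,6,8} → only 4 remains.
R8C6 = 9: row 8 has {1,3,4,5,6,8}; col 6 has {1,2,3,4,5,6,7,8}; box has {1,3,4,5,6,8} → only 9 remains.
R9C5 = 2: row 9 has {1,3,4,5,6,7,8}; col 5 has {1,3,4,6,8,9}; box has {1,3,4,5,6,8,9} → only 2 remains.
R2C5 = 5: row 2 has {1,2,3,4,6,7,8,9}; col 5 has {1,2,3,4,6,8,9}; box has {1,2,3,4,6,7,8,9} → only 5 remains.
R8C3 = 2: row 8 has {1,3,4,5,6,8,9}; col 3 has {1,3,4,5,6,7,8}; box has {1,3,4,5,6,7,8} → only 2 remains.
R8C5 = 7: row 8 has {1,2,3,4,5,6,8,9}; col 5 has {1,2,3,4,5,6,8,9}; box has {1,2,3,4,5,6,8,9} → only 7 remains.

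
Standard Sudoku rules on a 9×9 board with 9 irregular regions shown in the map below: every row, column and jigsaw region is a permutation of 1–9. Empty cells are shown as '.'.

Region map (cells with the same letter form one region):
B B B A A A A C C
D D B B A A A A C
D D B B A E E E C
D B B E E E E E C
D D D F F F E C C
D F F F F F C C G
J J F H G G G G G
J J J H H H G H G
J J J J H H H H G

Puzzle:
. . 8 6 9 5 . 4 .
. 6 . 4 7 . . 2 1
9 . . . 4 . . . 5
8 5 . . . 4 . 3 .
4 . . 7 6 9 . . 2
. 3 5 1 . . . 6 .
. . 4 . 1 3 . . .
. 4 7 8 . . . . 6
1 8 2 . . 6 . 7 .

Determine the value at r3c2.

r2c6 = 8: row 2 has {1,2,4,6,7}; col 6 has {3,4,5,6,9}; region has {2,4,5,6,7,9} → only 8 remains.
r2c7 = 3: row 2 has {1,2,4,6,7,8}; col 7 has {}; region has {2,4,5,6,7,8,9} → only 3 remains.
r4c5 = 2: row 4 has {3,4,5,8}; col 5 has {1,4,6,7,9}; region has {3,4} → only 2 remains.
r5c2 = 1: row 5 has {2,4,6,7,9}; col 2 has {3,4,5,6,8}; region has {4,6,8,9} → only 1 remains.
r5c3 = 3: row 5 has {1,2,4,6,7,9}; col 3 has {2,4,5,7,8}; region has {1,4,6,8,9} → only 3 remains.
r5c8 = 8: row 5 has {1,2,3,4,6,7,9}; col 8 has {2,3,4,6,7}; region has {1,2,4,5,6} → only 8 remains.
r6c5 = 8: row 6 has {1,3,5,6}; col 5 has {1,2,4,6,7,9}; region has {1,3,4,5,6,7,9} → only 8 remains.
r6c6 = 2: row 6 has {1,3,5,6,8}; col 6 has {3,4,5,6,8,9}; region has {1,3,4,5,6,7,8,9} → only 2 remains.
r7c2 = 9: row 7 has {1,3,4}; col 2 has {1,3,4,5,6,8}; region has {1,2,4,7,8} → only 9 remains.
r7c8 = 5: row 7 has {1,3,4,9}; col 8 has {2,3,4,6,7,8}; region has {1,3,6} → only 5 remains.
r8c6 = 1: row 8 has {4,6,7,8}; col 6 has {2,3,4,5,6,8,9}; region has {6,7,8} → only 1 remains.
r8c8 = 9: row 8 has {1,4,6,7,8}; col 8 has {2,3,4,5,6,7,8}; region has {1,6,7,8} → only 9 remains.
r1c7 = 1: row 1 has {4,5,6,8,9}; col 7 has {3}; region has {2,3,4,5,6,7,8,9} → only 1 remains.
r2c1 = 5: row 2 has {1,2,3,4,6,7,8}; col 1 has {1,4,8,9}; region has {1,3,4,6,8,9} → only 5 remains.
r2c3 = 9: row 2 has {1,2,3,4,5,6,7,8}; col 3 has {2,3,4,5,7,8}; region has {4,5,8} → only 9 remains.
r3c6 = 7: row 3 has {4,5,9}; col 6 has {1,2,3,4,5,6,8,9}; region has {2,3,4} → only 7 remains.
r3c8 = 1: row 3 has {4,5,7,9}; col 8 has {2,3,4,5,6,7,8,9}; region has {2,3,4,7} → only 1 remains.
r4c4 = 9: row 4 has {2,3,4,5,8}; col 4 has {1,4,6,7,8}; region has {1,2,3,4,7} → only 9 remains.
r4c7 = 6: row 4 has {2,3,4,5,8,9}; col 7 has {1,3}; region has {1,2,3,4,7,9} → only 6 remains.
r4c9 = 7: row 4 has {2,3,4,5,6,8,9}; col 9 has {1,2,5,6}; region has {1,2,4,5,6,8} → only 7 remains.
r5c7 = 5: row 5 has {1,2,3,4,6,7,8,9}; col 7 has {1,3,6}; region has {1,2,3,4,6,7,9} → only 5 remains.
r6c1 = 7: row 6 has {1,2,3,5,6,8}; col 1 has {1,4,5,8,9}; region has {1,3,4,5,6,8,9} → only 7 remains.
r6c7 = 9: row 6 has {1,2,3,5,6,7,8}; col 7 has {1,3,5,6}; region has {1,2,4,5,6,7,8} → only 9 remains.
r6c9 = 4: row 6 has {1,2,3,5,6,7,8,9}; col 9 has {1,2,5,6,7}; region has {1,3,5,6} → only 4 remains.
r7c1 = 6: row 7 has {1,3,4,5,9}; col 1 has {1,4,5,7,8,9}; region has {1,2,4,7,8,9} → only 6 remains.
r7c4 = 2: row 7 has {1,3,4,5,6,9}; col 4 has {1,4,6,7,8,9}; region has {1,6,7,8,9} → only 2 remains.
r7c9 = 8: row 7 has {1,2,3,4,5,6,9}; col 9 has {1,2,4,5,6,7}; region has {1,3,4,5,6} → only 8 remains.
r8c1 = 3: row 8 has {1,4,6,7,8,9}; col 1 has {1,4,5,6,7,8,9}; region has {1,2,4,6,7,8,9} → only 3 remains.
r8c5 = 5: row 8 has {1,3,4,6,7,8,9}; col 5 has {1,2,4,6,7,8,9}; region has {1,2,6,7,8,9} → only 5 remains.
r8c7 = 2: row 8 has {1,3,4,5,6,7,8,9}; col 7 has {1,3,5,6,9}; region has {1,3,4,5,6,8} → only 2 remains.
r9c4 = 5: row 9 has {1,2,6,7,8}; col 4 has {1,2,4,6,7,8,9}; region has {1,2,3,4,6,7,8,9} → only 5 remains.
r9c5 = 3: row 9 has {1,2,5,6,7,8}; col 5 has {1,2,4,5,6,7,8,9}; region has {1,2,5,6,7,8,9} → only 3 remains.
r9c7 = 4: row 9 has {1,2,3,5,6,7,8}; col 7 has {1,2,3,5,6,9}; region has {1,2,3,5,6,7,8,9} → only 4 remains.
r9c9 = 9: row 9 has {1,2,3,4,5,6,7,8}; col 9 has {1,2,4,5,6,7,8}; region has {1,2,3,4,5,6,8} → only 9 remains.
r1c1 = 2: row 1 has {1,4,5,6,8,9}; col 1 has {1,3,4,5,6,7,8,9}; region has {4,5,8,9} → only 2 remains.
r1c2 = 7: row 1 has {1,2,4,5,6,8,9}; col 2 has {1,3,4,5,6,8,9}; region has {2,4,5,8,9} → only 7 remains.
r1c9 = 3: row 1 has {1,2,4,5,6,7,8,9}; col 9 has {1,2,4,5,6,7,8,9}; region has {1,2,4,5,6,7,8,9} → only 3 remains.
r3c2 = 2: row 3 has {1,4,5,7,9}; col 2 has {1,3,4,5,6,7,8,9}; region has {1,3,4,5,6,7,8,9} → only 2 remains.

2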